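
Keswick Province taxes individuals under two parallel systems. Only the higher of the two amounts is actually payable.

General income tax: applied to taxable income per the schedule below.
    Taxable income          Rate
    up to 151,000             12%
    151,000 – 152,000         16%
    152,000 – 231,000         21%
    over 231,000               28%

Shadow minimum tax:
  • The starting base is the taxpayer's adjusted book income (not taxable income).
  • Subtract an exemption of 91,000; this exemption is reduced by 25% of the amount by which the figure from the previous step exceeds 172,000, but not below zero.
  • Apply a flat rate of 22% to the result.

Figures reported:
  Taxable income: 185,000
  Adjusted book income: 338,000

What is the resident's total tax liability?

General income tax:
  151,000 × 12% = 18,120
  1,000 × 16% = 160
  33,000 × 21% = 6,930
  → 25,210

Shadow minimum tax:
  Base (adjusted book income): 338,000
  Exemption: 91,000 − 25% × (338,000 − 172,000) = 91,000 − 41,500 = 49,500
  Base: 338,000 − 49,500 = 288,500
  288,500 × 22% = 63,470

63,470 > 25,210, so the shadow minimum tax is the binding amount.

63,470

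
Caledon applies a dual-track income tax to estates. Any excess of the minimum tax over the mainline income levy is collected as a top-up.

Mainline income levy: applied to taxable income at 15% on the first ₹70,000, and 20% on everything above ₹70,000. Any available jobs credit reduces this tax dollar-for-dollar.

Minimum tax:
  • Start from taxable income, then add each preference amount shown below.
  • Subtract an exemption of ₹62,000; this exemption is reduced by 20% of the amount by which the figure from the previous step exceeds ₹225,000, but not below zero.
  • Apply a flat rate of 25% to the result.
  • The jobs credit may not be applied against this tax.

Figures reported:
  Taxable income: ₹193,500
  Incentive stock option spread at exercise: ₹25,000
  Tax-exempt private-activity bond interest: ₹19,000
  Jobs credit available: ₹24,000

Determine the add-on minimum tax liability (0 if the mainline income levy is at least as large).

Minimum tax:
  Adjusted income: ₹193,500 + ₹25,000 + ₹19,000 = ₹237,500
  Exemption: ₹62,000 − 20% × (₹237,500 − ₹225,000) = ₹62,000 − ₹2,500 = ₹59,500
  Base: ₹237,500 − ₹59,500 = ₹178,000
  ₹178,000 × 25% = ₹44,500

Mainline income levy:
  ₹70,000 × 15% = ₹10,500
  ₹123,500 × 20% = ₹24,700
  → ₹35,200
  Less jobs credit ₹24,000 → ₹11,200

Excess of minimum tax over mainline income levy: ₹44,500 − ₹11,200 = ₹33,300.

₹33,300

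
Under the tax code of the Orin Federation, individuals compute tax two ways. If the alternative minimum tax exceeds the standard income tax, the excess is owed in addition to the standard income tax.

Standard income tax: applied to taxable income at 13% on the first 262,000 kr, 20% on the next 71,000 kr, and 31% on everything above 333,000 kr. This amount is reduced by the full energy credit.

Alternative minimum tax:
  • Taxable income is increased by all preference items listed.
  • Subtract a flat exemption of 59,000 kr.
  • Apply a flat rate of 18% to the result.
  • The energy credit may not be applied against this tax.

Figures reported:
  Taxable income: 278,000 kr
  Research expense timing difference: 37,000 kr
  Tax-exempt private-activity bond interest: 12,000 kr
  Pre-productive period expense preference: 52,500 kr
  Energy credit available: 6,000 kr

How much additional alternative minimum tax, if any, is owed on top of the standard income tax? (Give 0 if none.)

Standard income tax:
  262,000 kr × 13% = 34,060 kr
  16,000 kr × 20% = 3,200 kr
  → 37,260 kr
  Less energy credit 6,000 kr → 31,260 kr

Alternative minimum tax:
  Adjusted income: 278,000 kr + 37,000 kr + 12,000 kr + 52,500 kr = 379,500 kr
  Less exemption 59,000 kr → base 320,500 kr
  320,500 kr × 18% = 57,690 kr

Excess of alternative minimum tax over standard income tax: 57,690 kr − 31,260 kr = 26,430 kr.

26,430 kr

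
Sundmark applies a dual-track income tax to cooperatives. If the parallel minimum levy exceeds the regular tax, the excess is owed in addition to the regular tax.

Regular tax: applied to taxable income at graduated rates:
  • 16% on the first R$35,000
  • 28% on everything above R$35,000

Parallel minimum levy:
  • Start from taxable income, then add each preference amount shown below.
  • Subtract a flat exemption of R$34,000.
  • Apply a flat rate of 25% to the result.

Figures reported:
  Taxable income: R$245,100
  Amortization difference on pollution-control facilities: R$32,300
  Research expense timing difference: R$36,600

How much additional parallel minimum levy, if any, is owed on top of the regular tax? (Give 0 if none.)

R$5,572

Parallel minimum levy:
  Adjusted income: R$245,100 + R$32,300 + R$36,600 = R$314,000
  Less exemption R$34,000 → base R$280,000
  R$280,000 × 25% = R$70,000

Regular tax:
  R$35,000 × 16% = R$5,600
  R$210,100 × 28% = R$58,828
  → R$64,428

Excess of parallel minimum levy over regular tax: R$70,000 − R$64,428 = R$5,572.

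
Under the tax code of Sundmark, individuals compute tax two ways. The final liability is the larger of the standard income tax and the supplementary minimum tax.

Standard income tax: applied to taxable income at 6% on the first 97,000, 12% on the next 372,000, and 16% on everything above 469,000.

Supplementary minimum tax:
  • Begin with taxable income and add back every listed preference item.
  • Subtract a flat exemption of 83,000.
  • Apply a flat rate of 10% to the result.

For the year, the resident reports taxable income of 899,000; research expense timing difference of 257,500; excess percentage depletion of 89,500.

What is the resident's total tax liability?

Standard income tax:
  97,000 × 6% = 5,820
  372,000 × 12% = 44,640
  430,000 × 16% = 68,800
  → 119,260

Supplementary minimum tax:
  Adjusted income: 899,000 + 257,500 + 89,500 = 1,246,000
  Less exemption 83,000 → base 1,163,000
  1,163,000 × 10% = 116,300

119,260 > 116,300, so the standard income tax governs.

119,260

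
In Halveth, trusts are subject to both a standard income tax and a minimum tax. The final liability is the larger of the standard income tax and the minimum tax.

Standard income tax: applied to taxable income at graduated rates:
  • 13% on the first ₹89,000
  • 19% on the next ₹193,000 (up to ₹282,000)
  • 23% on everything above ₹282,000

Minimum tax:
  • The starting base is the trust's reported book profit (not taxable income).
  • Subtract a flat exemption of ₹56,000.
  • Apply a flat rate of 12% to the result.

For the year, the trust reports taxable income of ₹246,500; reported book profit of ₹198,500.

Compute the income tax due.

₹41,495

Standard income tax:
  ₹89,000 × 13% = ₹11,570
  ₹157,500 × 19% = ₹29,925
  → ₹41,495

Minimum tax:
  Base (reported book profit): ₹198,500
  Less exemption ₹56,000 → base ₹142,500
  ₹142,500 × 12% = ₹17,100

₹41,495 > ₹17,100, so the standard income tax governs.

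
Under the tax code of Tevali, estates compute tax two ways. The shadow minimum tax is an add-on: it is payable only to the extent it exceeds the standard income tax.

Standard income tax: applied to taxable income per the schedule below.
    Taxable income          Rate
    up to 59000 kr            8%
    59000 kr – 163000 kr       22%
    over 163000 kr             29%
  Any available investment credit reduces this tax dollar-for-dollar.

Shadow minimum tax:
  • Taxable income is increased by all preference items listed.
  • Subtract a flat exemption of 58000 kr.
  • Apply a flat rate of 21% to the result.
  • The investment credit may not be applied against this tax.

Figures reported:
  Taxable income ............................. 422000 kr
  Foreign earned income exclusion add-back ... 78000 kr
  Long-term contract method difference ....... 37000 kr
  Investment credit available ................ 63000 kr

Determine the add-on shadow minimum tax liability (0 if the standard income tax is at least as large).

60880 kr

Standard income tax:
  59000 kr × 8% = 4720 kr
  104000 kr × 22% = 22880 kr
  259000 kr × 29% = 75110 kr
  → 102710 kr
  Less investment credit 63000 kr → 39710 kr

Shadow minimum tax:
  Adjusted income: 422000 kr + 78000 kr + 37000 kr = 537000 kr
  Less exemption 58000 kr → base 479000 kr
  479000 kr × 21% = 100590 kr

Excess of shadow minimum tax over standard income tax: 100590 kr − 39710 kr = 60880 kr.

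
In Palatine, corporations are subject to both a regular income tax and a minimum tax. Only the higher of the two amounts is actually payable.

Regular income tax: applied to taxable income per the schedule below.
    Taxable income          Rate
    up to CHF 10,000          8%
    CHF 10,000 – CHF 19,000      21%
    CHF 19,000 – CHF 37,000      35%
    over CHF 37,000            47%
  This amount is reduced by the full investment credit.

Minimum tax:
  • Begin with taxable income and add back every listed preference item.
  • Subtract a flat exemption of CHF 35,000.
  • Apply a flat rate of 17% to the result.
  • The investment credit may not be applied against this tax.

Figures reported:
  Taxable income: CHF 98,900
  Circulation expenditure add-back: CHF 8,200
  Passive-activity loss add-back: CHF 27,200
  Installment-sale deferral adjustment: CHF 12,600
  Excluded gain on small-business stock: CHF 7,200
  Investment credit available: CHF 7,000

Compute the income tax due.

Minimum tax:
  Adjusted income: CHF 98,900 + CHF 8,200 + CHF 27,200 + CHF 12,600 + CHF 7,200 = CHF 154,100
  Less exemption CHF 35,000 → base CHF 119,100
  CHF 119,100 × 17% = CHF 20,247

Regular income tax:
  CHF 10,000 × 8% = CHF 800
  CHF 9,000 × 21% = CHF 1,890
  CHF 18,000 × 35% = CHF 6,300
  CHF 61,900 × 47% = CHF 29,093
  → CHF 38,083
  Less investment credit CHF 7,000 → CHF 31,083

CHF 31,083 > CHF 20,247, so the regular income tax governs.

CHF 31,083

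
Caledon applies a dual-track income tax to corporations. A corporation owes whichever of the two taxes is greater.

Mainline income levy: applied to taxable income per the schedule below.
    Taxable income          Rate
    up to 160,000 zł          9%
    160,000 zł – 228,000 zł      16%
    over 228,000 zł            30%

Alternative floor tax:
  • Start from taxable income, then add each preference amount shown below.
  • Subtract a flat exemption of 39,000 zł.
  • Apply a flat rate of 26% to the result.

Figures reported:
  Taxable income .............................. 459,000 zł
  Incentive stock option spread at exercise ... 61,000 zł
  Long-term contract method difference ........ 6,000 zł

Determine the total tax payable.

126,620 zł

Mainline income levy:
  160,000 zł × 9% = 14,400 zł
  68,000 zł × 16% = 10,880 zł
  231,000 zł × 30% = 69,300 zł
  → 94,580 zł

Alternative floor tax:
  Adjusted income: 459,000 zł + 61,000 zł + 6,000 zł = 526,000 zł
  Less exemption 39,000 zł → base 487,000 zł
  487,000 zł × 26% = 126,620 zł

126,620 zł > 94,580 zł, so the alternative floor tax is the binding amount.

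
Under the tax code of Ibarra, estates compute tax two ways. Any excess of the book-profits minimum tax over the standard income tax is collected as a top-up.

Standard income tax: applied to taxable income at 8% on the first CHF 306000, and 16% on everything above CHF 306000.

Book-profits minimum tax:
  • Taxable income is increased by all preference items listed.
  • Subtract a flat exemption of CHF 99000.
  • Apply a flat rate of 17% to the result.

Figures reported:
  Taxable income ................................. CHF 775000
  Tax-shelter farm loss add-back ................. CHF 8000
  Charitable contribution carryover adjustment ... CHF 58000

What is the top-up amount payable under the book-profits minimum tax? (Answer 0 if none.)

CHF 26620

Book-profits minimum tax:
  Adjusted income: CHF 775000 + CHF 8000 + CHF 58000 = CHF 841000
  Less exemption CHF 99000 → base CHF 742000
  CHF 742000 × 17% = CHF 126140

Standard income tax:
  CHF 306000 × 8% = CHF 24480
  CHF 469000 × 16% = CHF 75040
  → CHF 99520

Excess of book-profits minimum tax over standard income tax: CHF 126140 − CHF 99520 = CHF 26620.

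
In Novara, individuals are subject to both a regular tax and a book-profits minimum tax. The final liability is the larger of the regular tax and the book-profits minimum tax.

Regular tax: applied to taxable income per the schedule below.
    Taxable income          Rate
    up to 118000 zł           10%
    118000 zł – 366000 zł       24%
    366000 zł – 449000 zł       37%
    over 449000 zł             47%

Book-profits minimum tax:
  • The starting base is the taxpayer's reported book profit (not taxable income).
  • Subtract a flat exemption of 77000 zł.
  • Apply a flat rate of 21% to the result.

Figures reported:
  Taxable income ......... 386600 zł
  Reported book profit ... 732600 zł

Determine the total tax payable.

Regular tax:
  118000 zł × 10% = 11800 zł
  248000 zł × 24% = 59520 zł
  20600 zł × 37% = 7622 zł
  → 78942 zł

Book-profits minimum tax:
  Base (reported book profit): 732600 zł
  Less exemption 77000 zł → base 655600 zł
  655600 zł × 21% = 137676 zł

137676 zł > 78942 zł, so the book-profits minimum tax is the binding amount.

137676 zł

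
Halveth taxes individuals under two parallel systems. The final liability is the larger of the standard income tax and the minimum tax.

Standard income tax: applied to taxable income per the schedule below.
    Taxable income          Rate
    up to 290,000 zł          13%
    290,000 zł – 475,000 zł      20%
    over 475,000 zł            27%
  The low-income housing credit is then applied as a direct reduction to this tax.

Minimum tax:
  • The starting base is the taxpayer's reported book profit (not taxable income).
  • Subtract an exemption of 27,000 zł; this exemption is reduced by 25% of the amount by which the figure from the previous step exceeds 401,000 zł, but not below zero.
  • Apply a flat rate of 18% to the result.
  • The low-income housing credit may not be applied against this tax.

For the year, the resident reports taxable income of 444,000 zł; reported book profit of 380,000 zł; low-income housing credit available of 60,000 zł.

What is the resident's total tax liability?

Minimum tax:
  Base (reported book profit): 380,000 zł
  Exemption: 380,000 zł ≤ 401,000 zł, so full 27,000 zł applies
  Base: 380,000 zł − 27,000 zł = 353,000 zł
  353,000 zł × 18% = 63,540 zł

Standard income tax:
  290,000 zł × 13% = 37,700 zł
  154,000 zł × 20% = 30,800 zł
  → 68,500 zł
  Less low-income housing credit 60,000 zł → 8,500 zł

63,540 zł > 8,500 zł, so the minimum tax is the binding amount.

63,540 zł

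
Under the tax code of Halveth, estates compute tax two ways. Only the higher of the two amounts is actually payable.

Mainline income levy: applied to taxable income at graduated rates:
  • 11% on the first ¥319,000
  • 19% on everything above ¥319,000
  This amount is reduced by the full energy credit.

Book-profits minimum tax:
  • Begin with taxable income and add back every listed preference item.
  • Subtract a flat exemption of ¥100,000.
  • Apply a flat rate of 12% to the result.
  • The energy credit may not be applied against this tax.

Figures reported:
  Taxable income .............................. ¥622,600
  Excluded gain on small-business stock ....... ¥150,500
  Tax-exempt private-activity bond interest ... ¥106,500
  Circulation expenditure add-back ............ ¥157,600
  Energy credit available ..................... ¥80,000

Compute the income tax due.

¥112,464

Book-profits minimum tax:
  Adjusted income: ¥622,600 + ¥150,500 + ¥106,500 + ¥157,600 = ¥1,037,200
  Less exemption ¥100,000 → base ¥937,200
  ¥937,200 × 12% = ¥112,464

Mainline income levy:
  ¥319,000 × 11% = ¥35,090
  ¥303,600 × 19% = ¥57,684
  → ¥92,774
  Less energy credit ¥80,000 → ¥12,774

¥112,464 > ¥12,774, so the book-profits minimum tax is the binding amount.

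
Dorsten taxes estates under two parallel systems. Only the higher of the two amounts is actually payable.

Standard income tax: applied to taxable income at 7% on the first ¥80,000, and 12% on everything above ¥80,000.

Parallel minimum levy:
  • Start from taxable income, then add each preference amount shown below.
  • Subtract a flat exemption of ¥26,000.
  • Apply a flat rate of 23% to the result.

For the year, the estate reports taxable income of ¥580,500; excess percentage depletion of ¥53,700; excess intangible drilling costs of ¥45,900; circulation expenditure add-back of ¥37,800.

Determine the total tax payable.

Standard income tax:
  ¥80,000 × 7% = ¥5,600
  ¥500,500 × 12% = ¥60,060
  → ¥65,660

Parallel minimum levy:
  Adjusted income: ¥580,500 + ¥53,700 + ¥45,900 + ¥37,800 = ¥717,900
  Less exemption ¥26,000 → base ¥691,900
  ¥691,900 × 23% = ¥159,137

¥159,137 > ¥65,660, so the parallel minimum levy is the binding amount.

¥159,137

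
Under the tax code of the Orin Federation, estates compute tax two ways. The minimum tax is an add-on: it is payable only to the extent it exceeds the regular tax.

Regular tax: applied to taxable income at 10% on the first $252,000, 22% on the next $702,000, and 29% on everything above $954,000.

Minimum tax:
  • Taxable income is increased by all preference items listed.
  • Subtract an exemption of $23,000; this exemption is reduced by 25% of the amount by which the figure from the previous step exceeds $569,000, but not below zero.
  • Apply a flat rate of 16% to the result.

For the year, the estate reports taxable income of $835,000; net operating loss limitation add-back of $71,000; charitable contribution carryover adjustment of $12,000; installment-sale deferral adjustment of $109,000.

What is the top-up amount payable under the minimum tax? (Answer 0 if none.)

$10,860

Regular tax:
  $252,000 × 10% = $25,200
  $583,000 × 22% = $128,260
  → $153,460

Minimum tax:
  Adjusted income: $835,000 + $71,000 + $12,000 + $109,000 = $1,027,000
  Exemption: 25% × ($1,027,000 − $569,000) = $114,500 ≥ $23,000, so the exemption is fully phased out
  Base: $1,027,000 − $0 = $1,027,000
  $1,027,000 × 16% = $164,320

Excess of minimum tax over regular tax: $164,320 − $153,460 = $10,860.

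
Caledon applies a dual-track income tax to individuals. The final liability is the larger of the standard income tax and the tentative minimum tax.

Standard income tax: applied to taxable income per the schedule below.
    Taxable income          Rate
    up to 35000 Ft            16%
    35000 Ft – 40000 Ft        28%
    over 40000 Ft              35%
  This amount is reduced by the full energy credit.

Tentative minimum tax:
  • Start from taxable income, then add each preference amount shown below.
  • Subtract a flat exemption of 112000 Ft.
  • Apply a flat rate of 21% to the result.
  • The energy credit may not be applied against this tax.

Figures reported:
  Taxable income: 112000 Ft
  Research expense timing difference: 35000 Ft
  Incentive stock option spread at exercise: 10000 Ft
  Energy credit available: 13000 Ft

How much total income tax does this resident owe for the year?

Tentative minimum tax:
  Adjusted income: 112000 Ft + 35000 Ft + 10000 Ft = 157000 Ft
  Less exemption 112000 Ft → base 45000 Ft
  45000 Ft × 21% = 9450 Ft

Standard income tax:
  35000 Ft × 16% = 5600 Ft
  5000 Ft × 28% = 1400 Ft
  72000 Ft × 35% = 25200 Ft
  → 32200 Ft
  Less energy credit 13000 Ft → 19200 Ft

19200 Ft > 9450 Ft, so the standard income tax governs.

19200 Ft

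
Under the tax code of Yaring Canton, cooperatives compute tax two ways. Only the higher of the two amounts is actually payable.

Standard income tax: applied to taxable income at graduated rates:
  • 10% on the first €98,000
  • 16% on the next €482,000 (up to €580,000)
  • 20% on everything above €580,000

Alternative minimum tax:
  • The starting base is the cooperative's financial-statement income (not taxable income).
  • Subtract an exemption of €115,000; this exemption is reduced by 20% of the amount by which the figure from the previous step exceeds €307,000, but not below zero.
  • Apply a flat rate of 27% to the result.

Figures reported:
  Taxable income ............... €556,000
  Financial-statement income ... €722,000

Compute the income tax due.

Standard income tax:
  €98,000 × 10% = €9,800
  €458,000 × 16% = €73,280
  → €83,080

Alternative minimum tax:
  Base (financial-statement income): €722,000
  Exemption: €115,000 − 20% × (€722,000 − €307,000) = €115,000 − €83,000 = €32,000
  Base: €722,000 − €32,000 = €690,000
  €690,000 × 27% = €186,300

€186,300 > €83,080, so the alternative minimum tax is the binding amount.

€186,300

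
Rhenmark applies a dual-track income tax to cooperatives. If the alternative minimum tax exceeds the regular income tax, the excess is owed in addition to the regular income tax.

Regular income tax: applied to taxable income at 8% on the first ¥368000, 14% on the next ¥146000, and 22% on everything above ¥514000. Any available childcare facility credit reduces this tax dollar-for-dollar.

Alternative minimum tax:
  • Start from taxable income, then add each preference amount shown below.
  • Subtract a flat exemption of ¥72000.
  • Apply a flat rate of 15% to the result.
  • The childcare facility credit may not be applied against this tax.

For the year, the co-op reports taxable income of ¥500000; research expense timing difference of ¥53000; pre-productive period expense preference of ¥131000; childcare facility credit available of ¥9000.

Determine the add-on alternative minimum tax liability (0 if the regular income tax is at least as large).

¥52880

Alternative minimum tax:
  Adjusted income: ¥500000 + ¥53000 + ¥131000 = ¥684000
  Less exemption ¥72000 → base ¥612000
  ¥612000 × 15% = ¥91800

Regular income tax:
  ¥368000 × 8% = ¥29440
  ¥132000 × 14% = ¥18480
  → ¥47920
  Less childcare facility credit ¥9000 → ¥38920

Excess of alternative minimum tax over regular income tax: ¥91800 − ¥38920 = ¥52880.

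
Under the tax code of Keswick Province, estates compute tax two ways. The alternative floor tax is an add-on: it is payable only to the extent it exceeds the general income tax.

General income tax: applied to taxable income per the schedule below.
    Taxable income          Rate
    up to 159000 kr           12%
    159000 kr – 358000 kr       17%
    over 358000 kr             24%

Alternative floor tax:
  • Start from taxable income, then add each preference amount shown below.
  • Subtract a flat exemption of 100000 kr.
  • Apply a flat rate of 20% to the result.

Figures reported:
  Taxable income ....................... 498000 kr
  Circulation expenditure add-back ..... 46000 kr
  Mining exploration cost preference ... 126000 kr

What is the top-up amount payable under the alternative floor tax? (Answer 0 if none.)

Alternative floor tax:
  Adjusted income: 498000 kr + 46000 kr + 126000 kr = 670000 kr
  Less exemption 100000 kr → base 570000 kr
  570000 kr × 20% = 114000 kr

General income tax:
  159000 kr × 12% = 19080 kr
  199000 kr × 17% = 33830 kr
  140000 kr × 24% = 33600 kr
  → 86510 kr

Excess of alternative floor tax over general income tax: 114000 kr − 86510 kr = 27490 kr.

27490 kr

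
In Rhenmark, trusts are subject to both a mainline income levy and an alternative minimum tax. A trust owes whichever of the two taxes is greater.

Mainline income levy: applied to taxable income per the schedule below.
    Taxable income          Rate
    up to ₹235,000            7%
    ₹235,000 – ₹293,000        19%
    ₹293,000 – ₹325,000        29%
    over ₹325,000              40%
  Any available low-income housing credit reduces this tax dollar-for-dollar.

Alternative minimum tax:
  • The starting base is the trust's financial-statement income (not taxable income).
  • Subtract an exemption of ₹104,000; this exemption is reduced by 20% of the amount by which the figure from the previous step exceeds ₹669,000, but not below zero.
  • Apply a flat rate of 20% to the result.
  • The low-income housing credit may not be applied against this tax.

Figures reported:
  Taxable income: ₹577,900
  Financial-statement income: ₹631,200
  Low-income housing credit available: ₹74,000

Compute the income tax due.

₹105,440

Mainline income levy:
  ₹235,000 × 7% = ₹16,450
  ₹58,000 × 19% = ₹11,020
  ₹32,000 × 29% = ₹9,280
  ₹252,900 × 40% = ₹101,160
  → ₹137,910
  Less low-income housing credit ₹74,000 → ₹63,910

Alternative minimum tax:
  Base (financial-statement income): ₹631,200
  Exemption: ₹631,200 ≤ ₹669,000, so full ₹104,000 applies
  Base: ₹631,200 − ₹104,000 = ₹527,200
  ₹527,200 × 20% = ₹105,440

₹105,440 > ₹63,910, so the alternative minimum tax is the binding amount.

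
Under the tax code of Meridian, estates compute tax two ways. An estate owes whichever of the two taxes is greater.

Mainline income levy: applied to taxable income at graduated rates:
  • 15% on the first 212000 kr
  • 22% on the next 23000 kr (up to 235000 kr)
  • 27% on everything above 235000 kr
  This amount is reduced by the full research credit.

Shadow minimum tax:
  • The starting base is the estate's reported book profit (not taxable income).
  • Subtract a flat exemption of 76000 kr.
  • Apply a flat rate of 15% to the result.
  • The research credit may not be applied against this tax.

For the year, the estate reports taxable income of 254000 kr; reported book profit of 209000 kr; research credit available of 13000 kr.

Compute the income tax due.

Shadow minimum tax:
  Base (reported book profit): 209000 kr
  Less exemption 76000 kr → base 133000 kr
  133000 kr × 15% = 19950 kr

Mainline income levy:
  212000 kr × 15% = 31800 kr
  23000 kr × 22% = 5060 kr
  19000 kr × 27% = 5130 kr
  → 41990 kr
  Less research credit 13000 kr → 28990 kr

28990 kr > 19950 kr, so the mainline income levy governs.

28990 kr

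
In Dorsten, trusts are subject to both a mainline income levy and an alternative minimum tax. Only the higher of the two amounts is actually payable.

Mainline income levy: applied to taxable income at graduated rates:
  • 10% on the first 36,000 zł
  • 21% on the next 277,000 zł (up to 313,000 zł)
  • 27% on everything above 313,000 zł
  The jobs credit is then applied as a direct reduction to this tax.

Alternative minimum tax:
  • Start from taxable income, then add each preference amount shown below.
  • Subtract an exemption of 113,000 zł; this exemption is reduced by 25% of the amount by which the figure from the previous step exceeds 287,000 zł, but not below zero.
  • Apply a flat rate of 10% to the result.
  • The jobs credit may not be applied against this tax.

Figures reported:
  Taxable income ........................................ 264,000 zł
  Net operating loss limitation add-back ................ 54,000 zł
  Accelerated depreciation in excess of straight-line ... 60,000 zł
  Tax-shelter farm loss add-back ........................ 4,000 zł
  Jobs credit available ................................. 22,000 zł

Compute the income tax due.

Mainline income levy:
  36,000 zł × 10% = 3,600 zł
  228,000 zł × 21% = 47,880 zł
  → 51,480 zł
  Less jobs credit 22,000 zł → 29,480 zł

Alternative minimum tax:
  Adjusted income: 264,000 zł + 54,000 zł + 60,000 zł + 4,000 zł = 382,000 zł
  Exemption: 113,000 zł − 25% × (382,000 zł − 287,000 zł) = 113,000 zł − 23,750 zł = 89,250 zł
  Base: 382,000 zł − 89,250 zł = 292,750 zł
  292,750 zł × 10% = 29,275 zł

29,480 zł > 29,275 zł, so the mainline income levy governs.

29,480 zł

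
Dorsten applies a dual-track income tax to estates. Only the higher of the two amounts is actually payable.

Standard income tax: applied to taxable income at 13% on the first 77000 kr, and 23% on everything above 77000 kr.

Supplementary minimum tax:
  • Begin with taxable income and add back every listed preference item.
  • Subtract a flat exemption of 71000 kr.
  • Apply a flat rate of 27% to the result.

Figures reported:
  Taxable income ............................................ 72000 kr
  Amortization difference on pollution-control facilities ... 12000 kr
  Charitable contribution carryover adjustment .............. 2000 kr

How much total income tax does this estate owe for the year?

Standard income tax:
  72000 kr × 13% = 9360 kr

Supplementary minimum tax:
  Adjusted income: 72000 kr + 12000 kr + 2000 kr = 86000 kr
  Less exemption 71000 kr → base 15000 kr
  15000 kr × 27% = 4050 kr

9360 kr > 4050 kr, so the standard income tax governs.

9360 kr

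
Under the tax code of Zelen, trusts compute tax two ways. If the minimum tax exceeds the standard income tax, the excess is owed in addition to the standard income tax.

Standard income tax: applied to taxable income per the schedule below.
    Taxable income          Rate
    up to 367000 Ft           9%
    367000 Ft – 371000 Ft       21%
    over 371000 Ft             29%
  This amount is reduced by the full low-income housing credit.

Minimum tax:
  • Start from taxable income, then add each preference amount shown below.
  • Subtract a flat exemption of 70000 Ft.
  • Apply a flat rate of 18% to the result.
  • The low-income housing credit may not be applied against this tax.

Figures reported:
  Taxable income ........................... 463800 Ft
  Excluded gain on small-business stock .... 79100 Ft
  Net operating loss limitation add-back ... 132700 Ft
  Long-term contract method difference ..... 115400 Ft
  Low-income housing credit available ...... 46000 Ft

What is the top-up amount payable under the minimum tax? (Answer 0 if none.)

114998 Ft

Minimum tax:
  Adjusted income: 463800 Ft + 79100 Ft + 132700 Ft + 115400 Ft = 791000 Ft
  Less exemption 70000 Ft → base 721000 Ft
  721000 Ft × 18% = 129780 Ft

Standard income tax:
  367000 Ft × 9% = 33030 Ft
  4000 Ft × 21% = 840 Ft
  92800 Ft × 29% = 26912 Ft
  → 60782 Ft
  Less low-income housing credit 46000 Ft → 14782 Ft

Excess of minimum tax over standard income tax: 129780 Ft − 14782 Ft = 114998 Ft.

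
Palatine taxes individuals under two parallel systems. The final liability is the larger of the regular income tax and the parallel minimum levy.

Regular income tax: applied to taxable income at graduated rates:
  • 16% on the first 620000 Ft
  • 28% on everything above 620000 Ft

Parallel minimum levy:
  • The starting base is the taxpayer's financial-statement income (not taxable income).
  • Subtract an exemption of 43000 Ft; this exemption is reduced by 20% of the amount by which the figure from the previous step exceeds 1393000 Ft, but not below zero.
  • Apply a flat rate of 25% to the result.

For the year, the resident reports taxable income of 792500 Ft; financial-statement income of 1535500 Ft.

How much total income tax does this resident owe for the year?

380250 Ft

Regular income tax:
  620000 Ft × 16% = 99200 Ft
  172500 Ft × 28% = 48300 Ft
  → 147500 Ft

Parallel minimum levy:
  Base (financial-statement income): 1535500 Ft
  Exemption: 43000 Ft − 20% × (1535500 Ft − 1393000 Ft) = 43000 Ft − 28500 Ft = 14500 Ft
  Base: 1535500 Ft − 14500 Ft = 1521000 Ft
  1521000 Ft × 25% = 380250 Ft

380250 Ft > 147500 Ft, so the parallel minimum levy is the binding amount.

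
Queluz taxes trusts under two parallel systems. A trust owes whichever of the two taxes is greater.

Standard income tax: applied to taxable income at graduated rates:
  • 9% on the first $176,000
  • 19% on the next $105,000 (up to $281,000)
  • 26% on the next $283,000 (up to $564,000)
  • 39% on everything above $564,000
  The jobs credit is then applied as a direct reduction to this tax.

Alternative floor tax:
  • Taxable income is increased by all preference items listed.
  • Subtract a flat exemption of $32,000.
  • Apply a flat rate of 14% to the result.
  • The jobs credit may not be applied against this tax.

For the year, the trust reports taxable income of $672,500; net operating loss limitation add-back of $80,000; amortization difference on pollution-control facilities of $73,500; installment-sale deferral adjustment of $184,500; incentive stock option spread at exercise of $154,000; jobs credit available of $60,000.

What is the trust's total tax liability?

Alternative floor tax:
  Adjusted income: $672,500 + $80,000 + $73,500 + $184,500 + $154,000 = $1,164,500
  Less exemption $32,000 → base $1,132,500
  $1,132,500 × 14% = $158,550

Standard income tax:
  $176,000 × 9% = $15,840
  $105,000 × 19% = $19,950
  $283,000 × 26% = $73,580
  $108,500 × 39% = $42,315
  → $151,685
  Less jobs credit $60,000 → $91,685

$158,550 > $91,685, so the alternative floor tax is the binding amount.

$158,550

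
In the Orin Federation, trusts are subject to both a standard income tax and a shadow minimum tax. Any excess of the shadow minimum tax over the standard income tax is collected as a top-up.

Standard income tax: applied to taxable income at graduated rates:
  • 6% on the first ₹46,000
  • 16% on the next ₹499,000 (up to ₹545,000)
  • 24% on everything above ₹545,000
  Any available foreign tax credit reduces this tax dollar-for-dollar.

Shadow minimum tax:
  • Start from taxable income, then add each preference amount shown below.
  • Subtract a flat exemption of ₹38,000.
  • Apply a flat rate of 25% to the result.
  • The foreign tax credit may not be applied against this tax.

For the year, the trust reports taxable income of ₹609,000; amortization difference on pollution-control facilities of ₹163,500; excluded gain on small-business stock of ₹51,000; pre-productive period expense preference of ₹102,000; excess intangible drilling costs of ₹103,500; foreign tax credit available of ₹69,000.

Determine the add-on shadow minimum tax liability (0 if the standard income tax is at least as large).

Shadow minimum tax:
  Adjusted income: ₹609,000 + ₹163,500 + ₹51,000 + ₹102,000 + ₹103,500 = ₹1,029,000
  Less exemption ₹38,000 → base ₹991,000
  ₹991,000 × 25% = ₹247,750

Standard income tax:
  ₹46,000 × 6% = ₹2,760
  ₹499,000 × 16% = ₹79,840
  ₹64,000 × 24% = ₹15,360
  → ₹97,960
  Less foreign tax credit ₹69,000 → ₹28,960

Excess of shadow minimum tax over standard income tax: ₹247,750 − ₹28,960 = ₹218,790.

₹218,790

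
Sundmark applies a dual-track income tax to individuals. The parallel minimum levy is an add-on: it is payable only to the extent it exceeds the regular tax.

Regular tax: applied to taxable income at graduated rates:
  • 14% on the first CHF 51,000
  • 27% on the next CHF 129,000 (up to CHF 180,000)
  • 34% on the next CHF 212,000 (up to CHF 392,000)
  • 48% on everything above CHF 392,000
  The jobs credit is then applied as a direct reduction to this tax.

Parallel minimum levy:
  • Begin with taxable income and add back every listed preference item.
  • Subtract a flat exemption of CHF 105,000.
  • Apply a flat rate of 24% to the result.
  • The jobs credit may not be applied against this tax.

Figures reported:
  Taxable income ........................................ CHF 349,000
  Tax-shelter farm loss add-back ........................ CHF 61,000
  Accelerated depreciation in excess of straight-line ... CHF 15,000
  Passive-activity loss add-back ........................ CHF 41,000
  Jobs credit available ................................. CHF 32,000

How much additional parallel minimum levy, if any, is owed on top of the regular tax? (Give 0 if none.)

CHF 19,210

Parallel minimum levy:
  Adjusted income: CHF 349,000 + CHF 61,000 + CHF 15,000 + CHF 41,000 = CHF 466,000
  Less exemption CHF 105,000 → base CHF 361,000
  CHF 361,000 × 24% = CHF 86,640

Regular tax:
  CHF 51,000 × 14% = CHF 7,140
  CHF 129,000 × 27% = CHF 34,830
  CHF 169,000 × 34% = CHF 57,460
  → CHF 99,430
  Less jobs credit CHF 32,000 → CHF 67,430

Excess of parallel minimum levy over regular tax: CHF 86,640 − CHF 67,430 = CHF 19,210.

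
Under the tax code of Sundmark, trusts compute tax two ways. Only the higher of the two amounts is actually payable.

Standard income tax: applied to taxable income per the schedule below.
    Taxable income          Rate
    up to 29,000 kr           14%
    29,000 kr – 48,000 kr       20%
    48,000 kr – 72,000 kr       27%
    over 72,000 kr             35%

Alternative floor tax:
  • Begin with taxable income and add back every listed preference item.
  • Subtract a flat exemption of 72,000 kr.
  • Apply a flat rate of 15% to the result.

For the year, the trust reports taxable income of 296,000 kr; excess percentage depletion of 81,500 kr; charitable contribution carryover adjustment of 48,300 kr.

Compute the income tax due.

Alternative floor tax:
  Adjusted income: 296,000 kr + 81,500 kr + 48,300 kr = 425,800 kr
  Less exemption 72,000 kr → base 353,800 kr
  353,800 kr × 15% = 53,070 kr

Standard income tax:
  29,000 kr × 14% = 4,060 kr
  19,000 kr × 20% = 3,800 kr
  24,000 kr × 27% = 6,480 kr
  224,000 kr × 35% = 78,400 kr
  → 92,740 kr

92,740 kr > 53,070 kr, so the standard income tax governs.

92,740 kr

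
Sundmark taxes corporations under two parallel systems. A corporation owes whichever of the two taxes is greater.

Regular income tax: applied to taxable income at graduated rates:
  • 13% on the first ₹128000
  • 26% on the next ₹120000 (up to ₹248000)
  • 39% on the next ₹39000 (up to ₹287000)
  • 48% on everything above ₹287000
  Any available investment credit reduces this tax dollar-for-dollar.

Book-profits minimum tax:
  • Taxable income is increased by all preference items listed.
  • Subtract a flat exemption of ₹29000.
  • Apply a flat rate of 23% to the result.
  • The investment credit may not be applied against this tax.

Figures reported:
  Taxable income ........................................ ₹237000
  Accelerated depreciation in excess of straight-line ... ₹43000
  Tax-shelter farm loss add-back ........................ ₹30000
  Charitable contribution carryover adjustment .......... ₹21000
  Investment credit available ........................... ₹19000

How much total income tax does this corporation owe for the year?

Regular income tax:
  ₹128000 × 13% = ₹16640
  ₹109000 × 26% = ₹28340
  → ₹44980
  Less investment credit ₹19000 → ₹25980

Book-profits minimum tax:
  Adjusted income: ₹237000 + ₹43000 + ₹30000 + ₹21000 = ₹331000
  Less exemption ₹29000 → base ₹302000
  ₹302000 × 23% = ₹69460

₹69460 > ₹25980, so the book-profits minimum tax is the binding amount.

₹69460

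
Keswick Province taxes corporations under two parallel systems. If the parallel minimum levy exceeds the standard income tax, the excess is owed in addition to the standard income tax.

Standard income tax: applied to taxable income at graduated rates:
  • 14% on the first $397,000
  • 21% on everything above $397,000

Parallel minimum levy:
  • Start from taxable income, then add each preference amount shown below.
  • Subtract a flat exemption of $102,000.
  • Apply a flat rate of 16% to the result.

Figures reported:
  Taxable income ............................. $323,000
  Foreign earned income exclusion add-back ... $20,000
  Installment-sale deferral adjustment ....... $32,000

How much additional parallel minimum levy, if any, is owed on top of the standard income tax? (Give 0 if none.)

$0

Standard income tax:
  $323,000 × 14% = $45,220

Parallel minimum levy:
  Adjusted income: $323,000 + $20,000 + $32,000 = $375,000
  Less exemption $102,000 → base $273,000
  $273,000 × 16% = $43,680

$43,680 ≤ $45,220, so no add-on is due.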